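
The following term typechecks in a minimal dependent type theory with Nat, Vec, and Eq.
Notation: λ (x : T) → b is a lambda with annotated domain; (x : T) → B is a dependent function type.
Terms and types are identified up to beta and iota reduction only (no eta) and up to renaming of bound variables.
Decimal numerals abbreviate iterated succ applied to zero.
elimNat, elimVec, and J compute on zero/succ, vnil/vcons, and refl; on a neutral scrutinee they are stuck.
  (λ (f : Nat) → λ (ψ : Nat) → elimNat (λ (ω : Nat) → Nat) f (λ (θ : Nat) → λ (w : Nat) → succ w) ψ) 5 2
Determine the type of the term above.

inferred type:
  Nat


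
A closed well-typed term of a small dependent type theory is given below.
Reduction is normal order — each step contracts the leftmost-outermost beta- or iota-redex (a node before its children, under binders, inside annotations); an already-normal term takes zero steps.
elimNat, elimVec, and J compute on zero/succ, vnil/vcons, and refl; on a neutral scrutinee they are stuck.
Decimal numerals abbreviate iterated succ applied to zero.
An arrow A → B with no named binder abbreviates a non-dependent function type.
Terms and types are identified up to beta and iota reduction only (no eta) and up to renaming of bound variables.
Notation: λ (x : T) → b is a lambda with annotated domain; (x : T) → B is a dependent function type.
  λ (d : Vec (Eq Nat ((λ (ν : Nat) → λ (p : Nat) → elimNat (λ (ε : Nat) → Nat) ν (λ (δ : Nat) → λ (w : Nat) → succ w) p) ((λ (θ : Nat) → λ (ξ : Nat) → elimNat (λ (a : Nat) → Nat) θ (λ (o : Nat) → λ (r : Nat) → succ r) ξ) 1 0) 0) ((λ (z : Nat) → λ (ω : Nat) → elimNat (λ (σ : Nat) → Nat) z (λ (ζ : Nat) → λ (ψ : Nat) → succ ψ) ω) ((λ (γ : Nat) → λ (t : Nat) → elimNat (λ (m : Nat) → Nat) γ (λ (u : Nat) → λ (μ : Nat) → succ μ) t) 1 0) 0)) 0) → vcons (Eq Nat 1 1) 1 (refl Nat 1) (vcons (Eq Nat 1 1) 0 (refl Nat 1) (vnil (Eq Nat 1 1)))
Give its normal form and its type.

reduced normal form:
  λ (d : Vec (Eq Nat 1 1) 0) → vcons (Eq Nat 1 1) 1 (refl Nat 1) (vcons (Eq Nat 1 1) 0 (refl Nat 1) (vnil (Eq Nat 1 1)))
the term's type:
  Vec (Eq Nat 1 1) 0 → Vec (Eq Nat 1 1) 2


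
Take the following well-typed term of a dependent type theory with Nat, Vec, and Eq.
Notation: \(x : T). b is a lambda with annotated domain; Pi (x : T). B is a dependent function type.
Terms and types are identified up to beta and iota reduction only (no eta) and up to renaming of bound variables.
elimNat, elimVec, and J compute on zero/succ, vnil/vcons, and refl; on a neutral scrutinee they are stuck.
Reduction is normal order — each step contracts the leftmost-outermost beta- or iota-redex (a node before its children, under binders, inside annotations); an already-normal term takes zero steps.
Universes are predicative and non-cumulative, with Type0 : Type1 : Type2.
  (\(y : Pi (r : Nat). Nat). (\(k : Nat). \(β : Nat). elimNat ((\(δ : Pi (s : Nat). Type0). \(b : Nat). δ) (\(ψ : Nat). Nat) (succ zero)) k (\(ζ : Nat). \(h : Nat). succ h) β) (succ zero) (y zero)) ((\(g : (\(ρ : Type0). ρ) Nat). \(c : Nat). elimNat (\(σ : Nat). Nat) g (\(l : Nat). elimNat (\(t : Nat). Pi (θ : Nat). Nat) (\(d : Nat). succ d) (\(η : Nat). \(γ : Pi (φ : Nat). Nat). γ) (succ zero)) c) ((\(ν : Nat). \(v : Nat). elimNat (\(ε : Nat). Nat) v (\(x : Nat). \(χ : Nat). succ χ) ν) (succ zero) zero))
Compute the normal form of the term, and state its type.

resulting normal form:
  succ (succ zero)
inferred type:
  Nat
observation: 18 normal-order steps separate the term from its normal form.


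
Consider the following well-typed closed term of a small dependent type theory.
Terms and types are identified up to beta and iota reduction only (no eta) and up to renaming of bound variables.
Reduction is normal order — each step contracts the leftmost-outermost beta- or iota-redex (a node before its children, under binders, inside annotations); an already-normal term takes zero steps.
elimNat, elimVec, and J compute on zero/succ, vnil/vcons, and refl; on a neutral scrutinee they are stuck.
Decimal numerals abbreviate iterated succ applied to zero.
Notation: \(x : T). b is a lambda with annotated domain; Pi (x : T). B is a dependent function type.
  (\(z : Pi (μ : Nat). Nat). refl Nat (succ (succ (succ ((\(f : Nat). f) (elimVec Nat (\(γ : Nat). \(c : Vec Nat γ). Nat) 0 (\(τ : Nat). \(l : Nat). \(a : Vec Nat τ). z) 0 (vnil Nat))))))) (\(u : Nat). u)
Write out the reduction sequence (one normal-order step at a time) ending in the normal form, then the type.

normal-order reduction:
  (\(z : Pi (μ : Nat). Nat). refl Nat (succ (succ (succ ((\(f : Nat). f) (elimVec Nat (\(γ : Nat). \(c : Vec Nat γ). Nat) 0 (\(τ : Nat). \(l : Nat). \(a : Vec Nat τ). z) 0 (vnil Nat))))))) (\(u : Nat). u)
  ~> refl Nat (succ (succ (succ ((\(z : Nat). z) (elimVec Nat (\(μ : Nat). \(f : Vec Nat μ). Nat) 0 (\(γ : Nat). \(c : Nat). \(τ : Vec Nat γ). \(l : Nat). l) 0 (vnil Nat))))))
  ~> refl Nat (succ (succ (succ (elimVec Nat (\(z : Nat). \(μ : Vec Nat z). Nat) 0 (\(f : Nat). \(γ : Nat). \(c : Vec Nat f). \(τ : Nat). τ) 0 (vnil Nat)))))
  ~> refl Nat 3
inferred type:
  Eq Nat 3 3


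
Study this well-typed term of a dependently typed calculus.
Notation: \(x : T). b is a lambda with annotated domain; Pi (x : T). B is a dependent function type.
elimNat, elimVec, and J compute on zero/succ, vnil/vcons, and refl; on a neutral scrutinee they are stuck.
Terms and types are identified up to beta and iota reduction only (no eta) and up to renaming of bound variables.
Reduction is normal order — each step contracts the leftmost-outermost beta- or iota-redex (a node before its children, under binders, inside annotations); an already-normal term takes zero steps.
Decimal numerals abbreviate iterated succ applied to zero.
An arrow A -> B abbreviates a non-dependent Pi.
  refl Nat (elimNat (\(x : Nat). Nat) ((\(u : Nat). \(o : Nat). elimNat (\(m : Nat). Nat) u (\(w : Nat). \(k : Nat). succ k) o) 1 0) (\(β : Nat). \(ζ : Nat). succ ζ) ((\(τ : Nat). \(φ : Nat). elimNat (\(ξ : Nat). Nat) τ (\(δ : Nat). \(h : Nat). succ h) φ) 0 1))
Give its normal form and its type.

normal form:
  refl Nat 2
type:
  Eq Nat 2 2


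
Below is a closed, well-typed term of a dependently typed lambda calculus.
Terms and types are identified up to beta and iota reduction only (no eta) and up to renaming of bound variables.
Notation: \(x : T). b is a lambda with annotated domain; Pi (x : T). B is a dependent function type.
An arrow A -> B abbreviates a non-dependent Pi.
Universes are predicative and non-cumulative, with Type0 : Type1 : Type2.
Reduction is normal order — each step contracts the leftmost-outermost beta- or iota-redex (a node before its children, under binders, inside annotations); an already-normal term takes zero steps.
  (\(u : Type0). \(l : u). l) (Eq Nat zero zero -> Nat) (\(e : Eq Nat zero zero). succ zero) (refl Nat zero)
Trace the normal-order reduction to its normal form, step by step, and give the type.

normal-order reduction:
  (\(u : Type0). \(l : u). l) (Eq Nat zero zero -> Nat) (\(e : Eq Nat zero zero). succ zero) (refl Nat zero)
  ~> (\(u : Eq Nat zero zero -> Nat). u) (\(l : Eq Nat zero zero). succ zero) (refl Nat zero)
  ~> (\(u : Eq Nat zero zero). succ zero) (refl Nat zero)
  ~> succ zero
inferred type:
  Nat


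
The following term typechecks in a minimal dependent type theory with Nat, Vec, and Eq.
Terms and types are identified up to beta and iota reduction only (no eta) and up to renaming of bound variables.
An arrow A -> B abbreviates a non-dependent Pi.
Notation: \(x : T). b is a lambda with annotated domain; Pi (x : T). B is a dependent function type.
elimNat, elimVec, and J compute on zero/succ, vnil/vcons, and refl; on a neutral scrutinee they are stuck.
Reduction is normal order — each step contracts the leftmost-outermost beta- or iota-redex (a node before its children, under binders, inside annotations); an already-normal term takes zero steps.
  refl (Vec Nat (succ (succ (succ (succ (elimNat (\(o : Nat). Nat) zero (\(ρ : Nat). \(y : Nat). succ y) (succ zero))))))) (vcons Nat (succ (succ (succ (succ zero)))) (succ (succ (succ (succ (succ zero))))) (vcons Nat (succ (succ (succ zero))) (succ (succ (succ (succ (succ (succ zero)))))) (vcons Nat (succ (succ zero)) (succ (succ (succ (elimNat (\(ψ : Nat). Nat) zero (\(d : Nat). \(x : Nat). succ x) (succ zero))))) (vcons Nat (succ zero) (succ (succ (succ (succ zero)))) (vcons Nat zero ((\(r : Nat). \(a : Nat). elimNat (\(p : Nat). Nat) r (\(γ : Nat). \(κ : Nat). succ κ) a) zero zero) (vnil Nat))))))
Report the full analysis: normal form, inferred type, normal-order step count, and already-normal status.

reduced normal form:
  refl (Vec Nat (succ (succ (succ (succ (succ zero)))))) (vcons Nat (succ (succ (succ (succ zero)))) (succ (succ (succ (succ (succ zero))))) (vcons Nat (succ (succ (succ zero))) (succ (succ (succ (succ (succ (succ zero)))))) (vcons Nat (succ (succ zero)) (succ (succ (succ (succ zero)))) (vcons Nat (succ zero) (succ (succ (succ (succ zero)))) (vcons Nat zero zero (vnil Nat))))))
the term's type:
  Eq (Vec Nat (succ (succ (succ (succ (succ zero)))))) (vcons Nat (succ (succ (succ (succ zero)))) (succ (succ (succ (succ (succ zero))))) (vcons Nat (succ (succ (succ zero))) (succ (succ (succ (succ (succ (succ zero)))))) (vcons Nat (succ (succ zero)) (succ (succ (succ (succ zero)))) (vcons Nat (succ zero) (succ (succ (succ (succ zero)))) (vcons Nat zero zero (vnil Nat)))))) (vcons Nat (succ (succ (succ (succ zero)))) (succ (succ (succ (succ (succ zero))))) (vcons Nat (succ (succ (succ zero))) (succ (succ (succ (succ (succ (succ zero)))))) (vcons Nat (succ (succ zero)) (succ (succ (succ (succ zero)))) (vcons Nat (succ zero) (succ (succ (succ (succ zero)))) (vcons Nat zero zero (vnil Nat))))))
reduction steps (normal order): 11
term was already normal: no
first redex: an elimNat iota-redex


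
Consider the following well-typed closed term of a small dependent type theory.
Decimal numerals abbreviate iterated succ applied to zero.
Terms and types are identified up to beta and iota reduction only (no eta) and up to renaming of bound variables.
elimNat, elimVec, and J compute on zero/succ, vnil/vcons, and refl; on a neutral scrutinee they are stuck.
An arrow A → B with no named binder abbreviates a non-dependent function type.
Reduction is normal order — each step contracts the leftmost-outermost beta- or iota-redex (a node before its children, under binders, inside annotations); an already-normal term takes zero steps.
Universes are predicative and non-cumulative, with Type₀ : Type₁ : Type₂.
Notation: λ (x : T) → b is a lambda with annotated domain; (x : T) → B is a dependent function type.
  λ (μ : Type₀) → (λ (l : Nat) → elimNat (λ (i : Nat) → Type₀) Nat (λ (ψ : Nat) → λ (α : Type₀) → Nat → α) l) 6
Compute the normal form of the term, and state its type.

resulting normal form:
  λ (μ : Type₀) → Nat → Nat → Nat → Nat → Nat → Nat → Nat
the term's type:
  Type₀ → Type₀
observation: the first redex contracted is a beta-redex; the normal form is reached in 20 normal-order steps.


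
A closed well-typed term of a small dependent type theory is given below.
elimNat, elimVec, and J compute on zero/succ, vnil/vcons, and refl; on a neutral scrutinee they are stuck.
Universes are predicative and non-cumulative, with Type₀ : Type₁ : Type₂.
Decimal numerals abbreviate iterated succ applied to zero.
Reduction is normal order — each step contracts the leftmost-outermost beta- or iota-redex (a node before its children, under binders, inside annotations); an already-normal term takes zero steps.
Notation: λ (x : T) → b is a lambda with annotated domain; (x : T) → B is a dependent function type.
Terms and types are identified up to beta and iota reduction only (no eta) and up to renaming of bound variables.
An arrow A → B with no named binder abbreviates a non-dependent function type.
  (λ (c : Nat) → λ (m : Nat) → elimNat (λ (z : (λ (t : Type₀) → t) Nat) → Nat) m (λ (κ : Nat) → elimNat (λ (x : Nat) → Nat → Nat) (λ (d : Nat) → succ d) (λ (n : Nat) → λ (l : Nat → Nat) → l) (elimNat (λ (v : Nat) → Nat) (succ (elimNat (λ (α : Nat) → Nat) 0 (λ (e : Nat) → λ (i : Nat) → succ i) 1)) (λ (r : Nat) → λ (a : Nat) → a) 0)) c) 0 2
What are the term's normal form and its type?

reduced normal form:
  2
inferred type:
  Nat


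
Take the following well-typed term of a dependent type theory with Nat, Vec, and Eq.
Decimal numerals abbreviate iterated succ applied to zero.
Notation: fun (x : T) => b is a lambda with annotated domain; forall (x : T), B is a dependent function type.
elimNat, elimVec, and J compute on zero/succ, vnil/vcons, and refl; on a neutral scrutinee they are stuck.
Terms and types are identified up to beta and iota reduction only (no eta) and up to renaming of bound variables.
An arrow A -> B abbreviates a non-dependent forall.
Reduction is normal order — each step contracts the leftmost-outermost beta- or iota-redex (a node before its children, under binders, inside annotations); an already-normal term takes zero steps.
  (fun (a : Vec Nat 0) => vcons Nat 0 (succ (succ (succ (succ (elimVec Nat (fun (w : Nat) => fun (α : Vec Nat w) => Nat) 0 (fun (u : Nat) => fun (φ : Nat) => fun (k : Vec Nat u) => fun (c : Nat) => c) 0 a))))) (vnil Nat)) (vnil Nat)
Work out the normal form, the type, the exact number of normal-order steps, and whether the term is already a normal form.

reduced normal form:
  vcons Nat 0 4 (vnil Nat)
the term's type:
  Vec Nat 1
steps to reach normal form (normal order): 2
term was already normal: no
first contracted redex: a beta-redex


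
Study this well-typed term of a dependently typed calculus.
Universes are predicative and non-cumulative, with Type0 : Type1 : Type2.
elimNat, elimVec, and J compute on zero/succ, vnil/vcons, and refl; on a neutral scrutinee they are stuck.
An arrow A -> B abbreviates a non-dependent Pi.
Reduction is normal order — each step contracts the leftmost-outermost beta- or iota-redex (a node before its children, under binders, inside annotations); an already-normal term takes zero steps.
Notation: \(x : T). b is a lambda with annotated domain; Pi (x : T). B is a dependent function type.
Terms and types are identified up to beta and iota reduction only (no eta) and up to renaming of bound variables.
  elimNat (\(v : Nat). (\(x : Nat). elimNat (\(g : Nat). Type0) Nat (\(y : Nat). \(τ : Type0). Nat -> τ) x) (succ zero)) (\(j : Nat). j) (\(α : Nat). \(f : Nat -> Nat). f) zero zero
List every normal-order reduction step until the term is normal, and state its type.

reduction (normal order):
  elimNat (\(v : Nat). (\(x : Nat). elimNat (\(g : Nat). Type0) Nat (\(y : Nat). \(τ : Type0). Nat -> τ) x) (succ zero)) (\(j : Nat). j) (\(α : Nat). \(f : Nat -> Nat). f) zero zero
  ~> (\(v : Nat). v) zero
  ~> zero
inferred type:
  Nat


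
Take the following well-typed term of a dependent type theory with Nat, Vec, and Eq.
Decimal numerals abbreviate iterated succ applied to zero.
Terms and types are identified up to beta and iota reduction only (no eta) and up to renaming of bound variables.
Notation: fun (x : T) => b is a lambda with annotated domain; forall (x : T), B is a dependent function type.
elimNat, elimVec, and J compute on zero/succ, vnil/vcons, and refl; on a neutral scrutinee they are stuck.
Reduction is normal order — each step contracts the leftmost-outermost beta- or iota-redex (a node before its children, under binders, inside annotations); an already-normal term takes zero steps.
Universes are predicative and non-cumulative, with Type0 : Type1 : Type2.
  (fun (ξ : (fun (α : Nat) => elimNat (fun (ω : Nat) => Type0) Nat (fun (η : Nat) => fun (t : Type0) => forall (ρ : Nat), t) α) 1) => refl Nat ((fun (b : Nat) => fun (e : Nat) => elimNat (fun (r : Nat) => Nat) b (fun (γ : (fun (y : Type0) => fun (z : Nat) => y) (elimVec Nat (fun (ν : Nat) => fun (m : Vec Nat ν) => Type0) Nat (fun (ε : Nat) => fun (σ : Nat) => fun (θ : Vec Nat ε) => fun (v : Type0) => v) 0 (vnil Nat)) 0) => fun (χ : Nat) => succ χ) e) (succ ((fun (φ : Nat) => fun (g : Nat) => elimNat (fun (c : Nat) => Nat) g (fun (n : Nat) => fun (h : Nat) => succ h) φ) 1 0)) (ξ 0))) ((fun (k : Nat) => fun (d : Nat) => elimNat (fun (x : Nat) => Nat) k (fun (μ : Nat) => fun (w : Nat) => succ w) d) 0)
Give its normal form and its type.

normal form:
  refl Nat 2
type:
  Eq Nat 2 2
observation: 16 normal-order steps separate the term from its normal form.


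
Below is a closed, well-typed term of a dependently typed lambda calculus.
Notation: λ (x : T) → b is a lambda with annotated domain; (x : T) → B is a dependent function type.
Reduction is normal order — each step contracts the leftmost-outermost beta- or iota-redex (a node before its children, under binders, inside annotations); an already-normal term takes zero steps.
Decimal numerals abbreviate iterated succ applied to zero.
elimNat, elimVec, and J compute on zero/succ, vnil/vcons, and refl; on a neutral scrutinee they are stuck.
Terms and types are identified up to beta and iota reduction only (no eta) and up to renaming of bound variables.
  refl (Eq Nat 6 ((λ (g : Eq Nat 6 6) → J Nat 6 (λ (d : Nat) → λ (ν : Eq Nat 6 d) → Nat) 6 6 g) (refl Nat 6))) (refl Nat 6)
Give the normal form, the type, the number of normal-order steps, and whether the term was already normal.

reduced normal form:
  refl (Eq Nat 6 6) (refl Nat 6)
the term's type:
  Eq (Eq Nat 6 6) (refl Nat 6) (refl Nat 6)
normal-order step count: 2
started in normal form: no
first redex: a beta-redex


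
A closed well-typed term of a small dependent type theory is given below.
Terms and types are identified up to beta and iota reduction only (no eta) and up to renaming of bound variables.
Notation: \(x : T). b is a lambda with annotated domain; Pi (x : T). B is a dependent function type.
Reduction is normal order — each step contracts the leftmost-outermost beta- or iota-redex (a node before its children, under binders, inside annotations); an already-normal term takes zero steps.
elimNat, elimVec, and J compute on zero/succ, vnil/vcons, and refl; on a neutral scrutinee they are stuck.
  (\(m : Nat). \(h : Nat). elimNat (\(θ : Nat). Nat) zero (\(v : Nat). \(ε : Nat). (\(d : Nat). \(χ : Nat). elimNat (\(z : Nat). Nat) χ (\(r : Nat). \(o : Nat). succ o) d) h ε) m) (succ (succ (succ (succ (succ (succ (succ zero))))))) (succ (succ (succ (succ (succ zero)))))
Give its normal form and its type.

normal form:
  succ (succ (succ (succ (succ (succ (succ (succ (succ (succ (succ (succ (succ (succ (succ (succ (succ (succ (succ (succ (succ (succ (succ (succ (succ (succ (succ (succ (succ (succ (succ (succ (succ (succ (succ zero))))))))))))))))))))))))))))))))))
type:
  Nat
observation: contracting a beta-redex first, the term normalizes in 150 steps.


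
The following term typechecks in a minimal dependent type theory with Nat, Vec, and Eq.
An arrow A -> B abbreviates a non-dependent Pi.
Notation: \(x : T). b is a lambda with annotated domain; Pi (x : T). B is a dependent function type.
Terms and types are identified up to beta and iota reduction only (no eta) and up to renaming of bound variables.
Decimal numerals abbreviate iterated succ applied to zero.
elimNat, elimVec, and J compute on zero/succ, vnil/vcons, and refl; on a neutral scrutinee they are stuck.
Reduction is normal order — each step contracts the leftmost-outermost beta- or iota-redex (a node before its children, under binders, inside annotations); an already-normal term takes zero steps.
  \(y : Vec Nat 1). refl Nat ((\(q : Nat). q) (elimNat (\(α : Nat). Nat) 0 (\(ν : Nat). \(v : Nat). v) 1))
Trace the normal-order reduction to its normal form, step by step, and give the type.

reduction (normal order):
  \(y : Vec Nat 1). refl Nat ((\(q : Nat). q) (elimNat (\(α : Nat). Nat) 0 (\(ν : Nat). \(v : Nat). v) 1))
  ~> \(y : Vec Nat 1). refl Nat (elimNat (\(q : Nat). Nat) 0 (\(α : Nat). \(ν : Nat). ν) 1)
  ~> \(y : Vec Nat 1). refl Nat ((\(q : Nat). \(α : Nat). α) 0 (elimNat (\(ν : Nat). Nat) 0 (\(v : Nat). \(ε : Nat). ε) 0))
  ~> \(y : Vec Nat 1). refl Nat ((\(q : Nat). q) (elimNat (\(α : Nat). Nat) 0 (\(ν : Nat). \(v : Nat). v) 0))
  ~> \(y : Vec Nat 1). refl Nat (elimNat (\(q : Nat). Nat) 0 (\(α : Nat). \(ν : Nat). ν) 0)
  ~> \(y : Vec Nat 1). refl Nat 0
inferred type:
  Vec Nat 1 -> Eq Nat 0 0


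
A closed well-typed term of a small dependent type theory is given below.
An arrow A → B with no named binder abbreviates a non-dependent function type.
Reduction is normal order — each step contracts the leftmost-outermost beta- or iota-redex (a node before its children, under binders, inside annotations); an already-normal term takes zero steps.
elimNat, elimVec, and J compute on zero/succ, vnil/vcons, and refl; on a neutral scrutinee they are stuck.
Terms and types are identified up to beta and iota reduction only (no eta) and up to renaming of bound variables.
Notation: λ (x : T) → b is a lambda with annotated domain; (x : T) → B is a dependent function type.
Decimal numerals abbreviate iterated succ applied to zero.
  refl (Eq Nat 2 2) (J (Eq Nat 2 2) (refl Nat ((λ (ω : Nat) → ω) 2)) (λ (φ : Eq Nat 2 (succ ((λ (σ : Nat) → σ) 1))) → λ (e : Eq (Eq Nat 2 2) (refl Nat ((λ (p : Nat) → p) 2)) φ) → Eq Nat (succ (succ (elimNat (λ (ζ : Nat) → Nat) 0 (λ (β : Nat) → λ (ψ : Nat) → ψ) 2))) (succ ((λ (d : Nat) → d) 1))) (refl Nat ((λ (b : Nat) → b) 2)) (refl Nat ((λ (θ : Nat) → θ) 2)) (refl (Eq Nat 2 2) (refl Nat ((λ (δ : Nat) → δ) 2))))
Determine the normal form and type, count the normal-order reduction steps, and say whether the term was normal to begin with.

resulting normal form:
  refl (Eq Nat 2 2) (refl Nat 2)
inferred type:
  Eq (Eq Nat 2 2) (refl Nat 2) (refl Nat 2)
steps to reach normal form (normal order): 2
already normal: no
first redex: a J iota-redex


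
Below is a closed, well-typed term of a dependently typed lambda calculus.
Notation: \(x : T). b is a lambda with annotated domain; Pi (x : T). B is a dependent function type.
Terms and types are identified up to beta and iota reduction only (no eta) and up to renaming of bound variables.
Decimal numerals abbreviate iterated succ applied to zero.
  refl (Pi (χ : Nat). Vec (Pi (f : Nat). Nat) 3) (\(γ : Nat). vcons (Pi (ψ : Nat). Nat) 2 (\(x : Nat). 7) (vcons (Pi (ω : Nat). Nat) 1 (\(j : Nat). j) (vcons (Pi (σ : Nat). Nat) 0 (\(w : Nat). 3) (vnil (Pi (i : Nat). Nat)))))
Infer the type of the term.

the term's type:
  Eq (Pi (χ : Nat). Vec (Pi (f : Nat). Nat) 3) (\(γ : Nat). vcons (Pi (ψ : Nat). Nat) 2 (\(x : Nat). 7) (vcons (Pi (ω : Nat). Nat) 1 (\(j : Nat). j) (vcons (Pi (σ : Nat). Nat) 0 (\(w : Nat). 3) (vnil (Pi (i : Nat). Nat))))) (\(φ : Nat). vcons (Pi (z : Nat). Nat) 2 (\(β : Nat). 7) (vcons (Pi (o : Nat). Nat) 1 (\(h : Nat). h) (vcons (Pi (δ : Nat). Nat) 0 (\(ζ : Nat). 3) (vnil (Pi (g : Nat). Nat)))))


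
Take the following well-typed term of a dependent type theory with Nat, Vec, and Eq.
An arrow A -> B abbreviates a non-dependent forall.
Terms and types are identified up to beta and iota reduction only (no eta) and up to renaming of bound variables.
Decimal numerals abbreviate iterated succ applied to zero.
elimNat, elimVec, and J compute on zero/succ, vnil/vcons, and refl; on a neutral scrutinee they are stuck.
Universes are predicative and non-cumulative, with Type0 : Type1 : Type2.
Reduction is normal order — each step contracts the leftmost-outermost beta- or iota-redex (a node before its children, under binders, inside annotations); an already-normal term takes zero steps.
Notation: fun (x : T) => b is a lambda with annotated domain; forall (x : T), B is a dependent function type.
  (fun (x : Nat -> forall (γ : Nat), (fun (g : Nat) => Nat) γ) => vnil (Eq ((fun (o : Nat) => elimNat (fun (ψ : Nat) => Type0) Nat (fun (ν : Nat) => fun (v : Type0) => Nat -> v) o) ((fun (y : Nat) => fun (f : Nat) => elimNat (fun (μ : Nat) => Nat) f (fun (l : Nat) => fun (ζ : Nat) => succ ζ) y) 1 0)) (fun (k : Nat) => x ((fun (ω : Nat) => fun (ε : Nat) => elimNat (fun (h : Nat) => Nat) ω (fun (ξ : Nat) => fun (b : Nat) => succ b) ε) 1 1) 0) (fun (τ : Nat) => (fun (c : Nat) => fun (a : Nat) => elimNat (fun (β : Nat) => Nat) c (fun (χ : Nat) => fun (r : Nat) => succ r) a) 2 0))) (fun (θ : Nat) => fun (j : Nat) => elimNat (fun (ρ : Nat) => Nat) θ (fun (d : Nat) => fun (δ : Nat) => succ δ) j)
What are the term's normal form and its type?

reduced normal form:
  vnil (Eq (Nat -> Nat) (fun (x : Nat) => 2) (fun (γ : Nat) => 2))
inferred type:
  Vec (Eq (Nat -> Nat) (fun (x : Nat) => 2) (fun (γ : Nat) => 2)) 0


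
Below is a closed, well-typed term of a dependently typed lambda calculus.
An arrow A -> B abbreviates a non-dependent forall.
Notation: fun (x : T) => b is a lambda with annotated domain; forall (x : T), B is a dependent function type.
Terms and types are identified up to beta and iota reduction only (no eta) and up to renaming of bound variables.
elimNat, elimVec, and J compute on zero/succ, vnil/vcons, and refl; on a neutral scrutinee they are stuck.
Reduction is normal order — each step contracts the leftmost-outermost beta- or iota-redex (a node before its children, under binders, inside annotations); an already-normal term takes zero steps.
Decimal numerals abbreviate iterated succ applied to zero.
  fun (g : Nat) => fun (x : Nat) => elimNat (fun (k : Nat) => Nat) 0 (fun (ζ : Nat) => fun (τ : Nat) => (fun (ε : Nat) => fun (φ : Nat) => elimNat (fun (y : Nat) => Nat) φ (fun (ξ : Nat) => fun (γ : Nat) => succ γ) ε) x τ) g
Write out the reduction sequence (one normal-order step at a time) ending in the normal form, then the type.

normal-order reduction:
  fun (g : Nat) => fun (x : Nat) => elimNat (fun (k : Nat) => Nat) 0 (fun (ζ : Nat) => fun (τ : Nat) => (fun (ε : Nat) => fun (φ : Nat) => elimNat (fun (y : Nat) => Nat) φ (fun (ξ : Nat) => fun (γ : Nat) => succ γ) ε) x τ) g
  ~> fun (g : Nat) => fun (x : Nat) => elimNat (fun (k : Nat) => Nat) 0 (fun (ζ : Nat) => fun (τ : Nat) => (fun (ε : Nat) => elimNat (fun (φ : Nat) => Nat) ε (fun (y : Nat) => fun (ξ : Nat) => succ ξ) x) τ) g
  ~> fun (g : Nat) => fun (x : Nat) => elimNat (fun (k : Nat) => Nat) 0 (fun (ζ : Nat) => fun (τ : Nat) => elimNat (fun (ε : Nat) => Nat) τ (fun (φ : Nat) => fun (y : Nat) => succ y) x) g
inferred type:
  Nat -> Nat -> Nat


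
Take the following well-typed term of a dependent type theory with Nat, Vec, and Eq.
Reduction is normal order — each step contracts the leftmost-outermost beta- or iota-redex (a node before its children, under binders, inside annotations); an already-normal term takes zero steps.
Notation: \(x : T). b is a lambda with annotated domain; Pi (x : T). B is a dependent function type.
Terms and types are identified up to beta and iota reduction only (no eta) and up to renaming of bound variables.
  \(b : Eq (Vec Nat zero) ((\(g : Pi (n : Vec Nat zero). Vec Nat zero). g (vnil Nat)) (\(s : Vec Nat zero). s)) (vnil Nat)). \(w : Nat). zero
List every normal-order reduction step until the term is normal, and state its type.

reduction (normal order):
  \(b : Eq (Vec Nat zero) ((\(g : Pi (n : Vec Nat zero). Vec Nat zero). g (vnil Nat)) (\(s : Vec Nat zero). s)) (vnil Nat)). \(w : Nat). zero
  ~> \(b : Eq (Vec Nat zero) ((\(g : Vec Nat zero). g) (vnil Nat)) (vnil Nat)). \(n : Nat). zero
  ~> \(b : Eq (Vec Nat zero) (vnil Nat) (vnil Nat)). \(g : Nat). zero
type:
  Pi (b : Eq (Vec Nat zero) (vnil Nat) (vnil Nat)). Pi (g : Nat). Nat


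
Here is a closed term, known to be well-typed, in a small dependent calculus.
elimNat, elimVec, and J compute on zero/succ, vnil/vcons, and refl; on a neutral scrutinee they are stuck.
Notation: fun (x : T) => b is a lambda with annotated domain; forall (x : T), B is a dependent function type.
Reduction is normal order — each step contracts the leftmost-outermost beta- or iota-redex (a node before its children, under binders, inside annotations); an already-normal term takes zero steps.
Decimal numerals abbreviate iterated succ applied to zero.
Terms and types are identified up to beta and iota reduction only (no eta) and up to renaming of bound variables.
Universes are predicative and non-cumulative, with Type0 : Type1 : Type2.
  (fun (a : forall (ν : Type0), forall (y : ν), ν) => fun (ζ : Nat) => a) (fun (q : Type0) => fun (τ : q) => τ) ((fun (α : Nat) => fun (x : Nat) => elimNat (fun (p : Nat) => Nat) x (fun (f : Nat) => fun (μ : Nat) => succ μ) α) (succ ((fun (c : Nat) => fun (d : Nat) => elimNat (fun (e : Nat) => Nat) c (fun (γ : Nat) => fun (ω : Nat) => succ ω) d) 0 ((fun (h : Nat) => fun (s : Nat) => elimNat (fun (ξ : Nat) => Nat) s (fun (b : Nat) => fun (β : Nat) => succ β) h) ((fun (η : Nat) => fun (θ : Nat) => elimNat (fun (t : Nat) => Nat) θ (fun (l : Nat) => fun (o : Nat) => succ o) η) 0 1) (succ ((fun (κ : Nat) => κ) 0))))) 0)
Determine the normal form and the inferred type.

resulting normal form:
  fun (a : Type0) => fun (ν : a) => ν
inferred type:
  forall (a : Type0), forall (ν : a), a
observation: the first redex contracted is a beta-redex; the normal form is reached in 2 normal-order steps.


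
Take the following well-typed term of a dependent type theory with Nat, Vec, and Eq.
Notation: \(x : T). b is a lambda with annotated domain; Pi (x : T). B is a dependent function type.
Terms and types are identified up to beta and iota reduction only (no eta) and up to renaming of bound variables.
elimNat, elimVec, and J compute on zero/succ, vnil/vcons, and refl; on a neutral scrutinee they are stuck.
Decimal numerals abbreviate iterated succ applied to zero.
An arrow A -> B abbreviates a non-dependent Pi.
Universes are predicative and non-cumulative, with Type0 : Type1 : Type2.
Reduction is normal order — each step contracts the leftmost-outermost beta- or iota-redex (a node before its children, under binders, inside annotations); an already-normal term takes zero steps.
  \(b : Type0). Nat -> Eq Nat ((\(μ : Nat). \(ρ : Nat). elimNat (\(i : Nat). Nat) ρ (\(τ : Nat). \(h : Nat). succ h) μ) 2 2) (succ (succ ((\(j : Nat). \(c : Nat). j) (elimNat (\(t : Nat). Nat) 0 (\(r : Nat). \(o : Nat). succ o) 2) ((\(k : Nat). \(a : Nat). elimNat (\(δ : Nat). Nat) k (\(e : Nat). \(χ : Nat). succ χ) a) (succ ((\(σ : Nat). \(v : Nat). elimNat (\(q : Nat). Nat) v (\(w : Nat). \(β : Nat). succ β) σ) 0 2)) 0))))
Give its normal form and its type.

normal form:
  \(b : Type0). Nat -> Eq Nat 4 4
the term's type:
  Type0 -> Type0


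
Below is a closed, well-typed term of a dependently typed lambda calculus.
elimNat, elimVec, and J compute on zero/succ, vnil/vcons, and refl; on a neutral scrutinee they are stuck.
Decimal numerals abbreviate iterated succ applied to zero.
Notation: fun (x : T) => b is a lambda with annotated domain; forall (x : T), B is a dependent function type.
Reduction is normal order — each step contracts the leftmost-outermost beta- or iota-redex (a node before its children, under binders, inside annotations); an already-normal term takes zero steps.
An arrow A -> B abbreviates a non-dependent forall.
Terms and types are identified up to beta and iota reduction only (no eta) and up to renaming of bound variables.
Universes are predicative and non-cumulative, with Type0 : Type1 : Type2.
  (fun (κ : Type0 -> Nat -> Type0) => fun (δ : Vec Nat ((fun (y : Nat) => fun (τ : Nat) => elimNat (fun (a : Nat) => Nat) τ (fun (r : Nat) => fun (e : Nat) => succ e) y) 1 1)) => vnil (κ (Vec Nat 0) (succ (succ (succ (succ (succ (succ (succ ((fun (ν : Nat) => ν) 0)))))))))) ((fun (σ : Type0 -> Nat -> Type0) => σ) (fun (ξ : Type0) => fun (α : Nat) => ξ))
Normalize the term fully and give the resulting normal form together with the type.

resulting normal form:
  fun (κ : Vec Nat 2) => vnil (Vec Nat 0)
type:
  Vec Nat 2 -> Vec (Vec Nat 0) 0
observation: 10 normal-order steps normalize the term, beginning with a beta-redex.


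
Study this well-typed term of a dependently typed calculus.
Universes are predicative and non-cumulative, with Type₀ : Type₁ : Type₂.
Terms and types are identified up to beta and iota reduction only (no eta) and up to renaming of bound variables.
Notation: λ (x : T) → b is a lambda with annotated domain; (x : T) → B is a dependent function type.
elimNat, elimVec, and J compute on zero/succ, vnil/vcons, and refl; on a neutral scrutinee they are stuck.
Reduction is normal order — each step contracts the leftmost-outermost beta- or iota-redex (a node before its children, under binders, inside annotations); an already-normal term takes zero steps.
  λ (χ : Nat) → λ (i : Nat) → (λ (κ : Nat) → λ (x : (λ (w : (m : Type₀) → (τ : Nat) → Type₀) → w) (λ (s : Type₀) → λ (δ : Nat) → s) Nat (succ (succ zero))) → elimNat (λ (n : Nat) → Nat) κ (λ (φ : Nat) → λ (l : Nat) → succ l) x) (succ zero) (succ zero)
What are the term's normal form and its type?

resulting normal form:
  λ (χ : Nat) → λ (i : Nat) → succ (succ zero)
inferred type:
  (χ : Nat) → (i : Nat) → Nat
observation: reduction starts at a beta-redex, and 6 normal-order steps reach the normal form.


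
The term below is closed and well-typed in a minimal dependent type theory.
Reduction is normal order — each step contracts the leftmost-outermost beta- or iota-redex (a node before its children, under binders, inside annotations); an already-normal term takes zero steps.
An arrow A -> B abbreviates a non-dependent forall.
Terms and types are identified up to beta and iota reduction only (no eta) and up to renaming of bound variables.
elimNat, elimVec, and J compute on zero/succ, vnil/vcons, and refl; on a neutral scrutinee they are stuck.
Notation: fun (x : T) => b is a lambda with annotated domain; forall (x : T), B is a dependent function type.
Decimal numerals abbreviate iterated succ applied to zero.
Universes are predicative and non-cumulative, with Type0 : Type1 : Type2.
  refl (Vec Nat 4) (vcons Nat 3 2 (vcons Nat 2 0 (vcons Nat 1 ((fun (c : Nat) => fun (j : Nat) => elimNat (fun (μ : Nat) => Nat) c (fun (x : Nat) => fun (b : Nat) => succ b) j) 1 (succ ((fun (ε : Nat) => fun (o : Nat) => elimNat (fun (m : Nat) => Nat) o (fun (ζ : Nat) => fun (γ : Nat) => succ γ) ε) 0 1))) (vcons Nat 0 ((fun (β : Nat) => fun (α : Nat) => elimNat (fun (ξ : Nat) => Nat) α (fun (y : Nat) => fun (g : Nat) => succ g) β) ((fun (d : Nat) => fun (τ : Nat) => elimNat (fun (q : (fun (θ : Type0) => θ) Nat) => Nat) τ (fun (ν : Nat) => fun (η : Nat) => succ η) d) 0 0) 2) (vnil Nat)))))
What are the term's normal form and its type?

reduced normal form:
  refl (Vec Nat 4) (vcons Nat 3 2 (vcons Nat 2 0 (vcons Nat 1 3 (vcons Nat 0 2 (vnil Nat)))))
inferred type:
  Eq (Vec Nat 4) (vcons Nat 3 2 (vcons Nat 2 0 (vcons Nat 1 3 (vcons Nat 0 2 (vnil Nat))))) (vcons Nat 3 2 (vcons Nat 2 0 (vcons Nat 1 3 (vcons Nat 0 2 (vnil Nat)))))


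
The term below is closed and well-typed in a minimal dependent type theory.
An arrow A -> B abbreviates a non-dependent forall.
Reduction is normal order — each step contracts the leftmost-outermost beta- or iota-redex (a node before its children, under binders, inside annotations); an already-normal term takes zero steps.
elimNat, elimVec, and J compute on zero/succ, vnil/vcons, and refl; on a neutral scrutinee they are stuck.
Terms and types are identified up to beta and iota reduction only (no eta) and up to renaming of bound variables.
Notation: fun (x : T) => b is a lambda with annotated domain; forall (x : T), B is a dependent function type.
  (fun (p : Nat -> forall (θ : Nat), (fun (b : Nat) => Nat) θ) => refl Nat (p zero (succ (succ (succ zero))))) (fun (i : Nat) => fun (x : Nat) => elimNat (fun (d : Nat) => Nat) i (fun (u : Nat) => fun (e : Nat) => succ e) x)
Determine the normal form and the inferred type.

resulting normal form:
  refl Nat (succ (succ (succ zero)))
inferred type:
  Eq Nat (succ (succ (succ zero))) (succ (succ (succ zero)))
observation: reduction starts at a beta-redex, and 13 normal-order steps reach the normal form.


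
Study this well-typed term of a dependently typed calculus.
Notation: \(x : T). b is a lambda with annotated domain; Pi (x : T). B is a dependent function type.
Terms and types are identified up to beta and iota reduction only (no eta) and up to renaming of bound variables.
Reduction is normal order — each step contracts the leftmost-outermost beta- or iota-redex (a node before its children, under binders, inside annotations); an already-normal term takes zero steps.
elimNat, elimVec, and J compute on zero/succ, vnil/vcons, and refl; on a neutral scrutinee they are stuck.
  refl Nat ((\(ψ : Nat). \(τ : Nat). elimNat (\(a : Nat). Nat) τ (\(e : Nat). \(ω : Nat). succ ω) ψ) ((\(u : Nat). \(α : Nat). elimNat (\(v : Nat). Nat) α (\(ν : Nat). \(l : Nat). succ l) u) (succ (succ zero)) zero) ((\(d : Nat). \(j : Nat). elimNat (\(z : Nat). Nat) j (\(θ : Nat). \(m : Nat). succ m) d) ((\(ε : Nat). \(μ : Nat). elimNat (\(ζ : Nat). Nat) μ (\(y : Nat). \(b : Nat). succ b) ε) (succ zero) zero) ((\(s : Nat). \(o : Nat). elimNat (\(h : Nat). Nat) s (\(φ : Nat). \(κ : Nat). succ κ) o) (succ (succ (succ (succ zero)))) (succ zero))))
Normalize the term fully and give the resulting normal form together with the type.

resulting normal form:
  refl Nat (succ (succ (succ (succ (succ (succ (succ (succ zero))))))))
inferred type:
  Eq Nat (succ (succ (succ (succ (succ (succ (succ (succ zero)))))))) (succ (succ (succ (succ (succ (succ (succ (succ zero))))))))


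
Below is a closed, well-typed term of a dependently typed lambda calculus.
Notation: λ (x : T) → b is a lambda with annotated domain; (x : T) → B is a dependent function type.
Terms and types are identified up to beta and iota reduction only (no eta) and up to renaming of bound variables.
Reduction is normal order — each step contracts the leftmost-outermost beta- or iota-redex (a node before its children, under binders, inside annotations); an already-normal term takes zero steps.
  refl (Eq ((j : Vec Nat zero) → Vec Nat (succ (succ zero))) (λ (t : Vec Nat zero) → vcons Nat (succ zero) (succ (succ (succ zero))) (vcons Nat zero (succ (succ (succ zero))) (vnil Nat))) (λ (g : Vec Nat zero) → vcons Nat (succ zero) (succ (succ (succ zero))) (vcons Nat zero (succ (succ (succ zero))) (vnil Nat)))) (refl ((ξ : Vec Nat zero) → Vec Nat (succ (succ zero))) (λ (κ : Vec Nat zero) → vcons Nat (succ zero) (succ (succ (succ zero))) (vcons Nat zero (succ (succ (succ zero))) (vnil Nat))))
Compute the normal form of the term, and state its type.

resulting normal form:
  refl (Eq ((j : Vec Nat zero) → Vec Nat (succ (succ zero))) (λ (t : Vec Nat zero) → vcons Nat (succ zero) (succ (succ (succ zero))) (vcons Nat zero (succ (succ (succ zero))) (vnil Nat))) (λ (g : Vec Nat zero) → vcons Nat (succ zero) (succ (succ (succ zero))) (vcons Nat zero (succ (succ (succ zero))) (vnil Nat)))) (refl ((ξ : Vec Nat zero) → Vec Nat (succ (succ zero))) (λ (κ : Vec Nat zero) → vcons Nat (succ zero) (succ (succ (succ zero))) (vcons Nat zero (succ (succ (succ zero))) (vnil Nat))))
the term's type:
  Eq (Eq ((j : Vec Nat zero) → Vec Nat (succ (succ zero))) (λ (t : Vec Nat zero) → vcons Nat (succ zero) (succ (succ (succ zero))) (vcons Nat zero (succ (succ (succ zero))) (vnil Nat))) (λ (g : Vec Nat zero) → vcons Nat (succ zero) (succ (succ (succ zero))) (vcons Nat zero (succ (succ (succ zero))) (vnil Nat)))) (refl ((ξ : Vec Nat zero) → Vec Nat (succ (succ zero))) (λ (κ : Vec Nat zero) → vcons Nat (succ zero) (succ (succ (succ zero))) (vcons Nat zero (succ (succ (succ zero))) (vnil Nat)))) (refl ((p : Vec Nat zero) → Vec Nat (succ (succ zero))) (λ (l : Vec Nat zero) → vcons Nat (succ zero) (succ (succ (succ zero))) (vcons Nat zero (succ (succ (succ zero))) (vnil Nat))))


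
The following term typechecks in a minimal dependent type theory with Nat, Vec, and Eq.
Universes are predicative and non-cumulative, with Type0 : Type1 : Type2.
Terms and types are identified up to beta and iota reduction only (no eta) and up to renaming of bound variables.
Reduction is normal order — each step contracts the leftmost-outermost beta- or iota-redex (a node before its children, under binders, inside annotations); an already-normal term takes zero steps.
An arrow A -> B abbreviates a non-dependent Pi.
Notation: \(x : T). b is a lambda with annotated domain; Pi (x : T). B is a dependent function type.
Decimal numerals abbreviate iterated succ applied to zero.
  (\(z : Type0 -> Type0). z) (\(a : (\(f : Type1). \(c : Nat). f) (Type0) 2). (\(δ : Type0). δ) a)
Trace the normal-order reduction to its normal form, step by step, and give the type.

normal-order reduction sequence:
  (\(z : Type0 -> Type0). z) (\(a : (\(f : Type1). \(c : Nat). f) (Type0) 2). (\(δ : Type0). δ) a)
  ~> \(z : (\(a : Type1). \(f : Nat). a) (Type0) 2). (\(c : Type0). c) z
  ~> \(z : (\(a : Nat). Type0) 2). (\(f : Type0). f) z
  ~> \(z : Type0). (\(a : Type0). a) z
  ~> \(z : Type0). z
type:
  Type0 -> Type0
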